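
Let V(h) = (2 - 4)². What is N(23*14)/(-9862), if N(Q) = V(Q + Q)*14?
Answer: -28/4931 ≈ -0.0056784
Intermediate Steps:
V(h) = 4 (V(h) = (-2)² = 4)
N(Q) = 56 (N(Q) = 4*14 = 56)
N(23*14)/(-9862) = 56/(-9862) = 56*(-1/9862) = -28/4931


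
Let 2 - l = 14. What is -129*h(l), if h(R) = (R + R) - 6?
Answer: 3870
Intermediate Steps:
l = -12 (l = 2 - 1*14 = 2 - 14 = -12)
h(R) = -6 + 2*R (h(R) = 2*R - 6 = -6 + 2*R)
-129*h(l) = -129*(-6 + 2*(-12)) = -129*(-6 - 24) = -129*(-30) = 3870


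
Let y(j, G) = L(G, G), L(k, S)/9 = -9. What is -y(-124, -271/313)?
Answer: 81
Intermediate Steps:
L(k, S) = -81 (L(k, S) = 9*(-9) = -81)
y(j, G) = -81
-y(-124, -271/313) = -1*(-81) = 81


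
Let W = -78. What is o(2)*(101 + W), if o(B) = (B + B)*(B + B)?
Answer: 368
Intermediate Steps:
o(B) = 4*B**2 (o(B) = (2*B)*(2*B) = 4*B**2)
o(2)*(101 + W) = (4*2**2)*(101 - 78) = (4*4)*23 = 16*23 = 368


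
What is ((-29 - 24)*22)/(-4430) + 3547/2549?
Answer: 9342672/5646035 ≈ 1.6547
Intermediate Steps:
((-29 - 24)*22)/(-4430) + 3547/2549 = -53*22*(-1/4430) + 3547*(1/2549) = -1166*(-1/4430) + 3547/2549 = 583/2215 + 3547/2549 = 9342672/5646035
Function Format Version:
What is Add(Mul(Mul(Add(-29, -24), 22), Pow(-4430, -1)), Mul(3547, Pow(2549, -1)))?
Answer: Rational(9342672, 5646035) ≈ 1.6547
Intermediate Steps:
Add(Mul(Mul(Add(-29, -24), 22), Pow(-4430, -1)), Mul(3547, Pow(2549, -1))) = Add(Mul(Mul(-53, 22), Rational(-1, 4430)), Mul(3547, Rational(1, 2549))) = Add(Mul(-1166, Rational(-1, 4430)), Rational(3547, 2549)) = Add(Rational(583, 2215), Rational(3547, 2549)) = Rational(9342672, 5646035)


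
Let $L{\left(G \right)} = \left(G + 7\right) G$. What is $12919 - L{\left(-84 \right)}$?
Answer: $6451$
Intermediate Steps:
$L{\left(G \right)} = G \left(7 + G\right)$ ($L{\left(G \right)} = \left(7 + G\right) G = G \left(7 + G\right)$)
$12919 - L{\left(-84 \right)} = 12919 - - 84 \left(7 - 84\right) = 12919 - \left(-84\right) \left(-77\right) = 12919 - 6468 = 6451$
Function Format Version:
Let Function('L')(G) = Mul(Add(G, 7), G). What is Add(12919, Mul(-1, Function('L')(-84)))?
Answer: 6451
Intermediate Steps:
Function('L')(G) = Mul(G, Add(7, G)) (Function('L')(G) = Mul(Add(7, G), G) = Mul(G, Add(7, G)))
Add(12919, Mul(-1, Function('L')(-84))) = Add(12919, Mul(-1, Mul(-84, Add(7, -84)))) = Add(12919, Mul(-1, Mul(-84, -77))) = Add(12919, Mul(-1, 6468)) = Add(12919, -6468) = 6451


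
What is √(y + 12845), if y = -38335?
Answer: I*√25490 ≈ 159.66*I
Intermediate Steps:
√(y + 12845) = √(-38335 + 12845) = √(-25490) = I*√25490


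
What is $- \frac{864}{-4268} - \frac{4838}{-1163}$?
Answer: $\frac{5413354}{1240921} \approx 4.3624$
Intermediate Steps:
$- \frac{864}{-4268} - \frac{4838}{-1163} = \left(-864\right) \left(- \frac{1}{4268}\right) - - \frac{4838}{1163} = \frac{216}{1067} + \frac{4838}{1163} = \frac{5413354}{1240921}$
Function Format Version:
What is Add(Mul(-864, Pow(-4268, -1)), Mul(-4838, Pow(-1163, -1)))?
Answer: Rational(5413354, 1240921) ≈ 4.3624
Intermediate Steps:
Add(Mul(-864, Pow(-4268, -1)), Mul(-4838, Pow(-1163, -1))) = Add(Mul(-864, Rational(-1, 4268)), Mul(-4838, Rational(-1, 1163))) = Add(Rational(216, 1067), Rational(4838, 1163)) = Rational(5413354, 1240921)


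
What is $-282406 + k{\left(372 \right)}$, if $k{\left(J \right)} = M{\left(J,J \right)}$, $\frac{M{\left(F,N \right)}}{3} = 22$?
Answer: $-282340$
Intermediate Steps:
$M{\left(F,N \right)} = 66$ ($M{\left(F,N \right)} = 3 \cdot 22 = 66$)
$k{\left(J \right)} = 66$
$-282406 + k{\left(372 \right)} = -282406 + 66 = -282340$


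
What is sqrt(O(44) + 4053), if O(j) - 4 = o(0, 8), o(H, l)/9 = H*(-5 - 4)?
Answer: sqrt(4057) ≈ 63.695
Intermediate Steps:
o(H, l) = -81*H (o(H, l) = 9*(H*(-5 - 4)) = 9*(H*(-9)) = 9*(-9*H) = -81*H)
O(j) = 4 (O(j) = 4 - 81*0 = 4 + 0 = 4)
sqrt(O(44) + 4053) = sqrt(4 + 4053) = sqrt(4057)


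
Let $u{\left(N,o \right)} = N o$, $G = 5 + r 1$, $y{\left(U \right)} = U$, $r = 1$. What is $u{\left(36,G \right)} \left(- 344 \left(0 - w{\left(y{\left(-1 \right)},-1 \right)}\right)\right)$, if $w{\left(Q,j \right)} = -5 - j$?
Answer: $-297216$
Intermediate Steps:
$G = 6$ ($G = 5 + 1 \cdot 1 = 5 + 1 = 6$)
$u{\left(36,G \right)} \left(- 344 \left(0 - w{\left(y{\left(-1 \right)},-1 \right)}\right)\right) = 36 \cdot 6 \left(- 344 \left(0 - \left(-5 - -1\right)\right)\right) = 216 \left(- 344 \left(0 - \left(-5 + 1\right)\right)\right) = 216 \left(- 344 \left(0 - -4\right)\right) = 216 \left(- 344 \left(0 + 4\right)\right) = 216 \left(\left(-344\right) 4\right) = 216 \left(-1376\right) = -297216$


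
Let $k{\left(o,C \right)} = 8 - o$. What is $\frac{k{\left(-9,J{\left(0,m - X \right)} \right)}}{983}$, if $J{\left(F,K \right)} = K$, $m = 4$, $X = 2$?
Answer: $\frac{17}{983} \approx 0.017294$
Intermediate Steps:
$\frac{k{\left(-9,J{\left(0,m - X \right)} \right)}}{983} = \frac{8 - -9}{983} = \left(8 + 9\right) \frac{1}{983} = 17 \cdot \frac{1}{983} = \frac{17}{983}$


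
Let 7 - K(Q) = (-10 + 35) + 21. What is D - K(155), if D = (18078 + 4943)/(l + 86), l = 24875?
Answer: 996500/24961 ≈ 39.922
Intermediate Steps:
D = 23021/24961 (D = (18078 + 4943)/(24875 + 86) = 23021/24961 ≈ 0.92228)
K(Q) = -39 (K(Q) = 7 - ((-10 + 35) + 21) = 7 - (25 + 21) = 7 - 1*46 = 7 - 46 = -39)
D - K(155) = 23021/24961 - 1*(-39) = 23021/24961 + 39 = 996500/24961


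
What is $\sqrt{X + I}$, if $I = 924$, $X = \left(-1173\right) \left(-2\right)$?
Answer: $\sqrt{3270} \approx 57.184$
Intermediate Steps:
$X = 2346$
$\sqrt{X + I} = \sqrt{2346 + 924} = \sqrt{3270}$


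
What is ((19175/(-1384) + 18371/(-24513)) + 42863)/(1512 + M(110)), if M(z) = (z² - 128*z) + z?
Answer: -1453674332857/12145505136 ≈ -119.69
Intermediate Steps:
M(z) = z² - 127*z
((19175/(-1384) + 18371/(-24513)) + 42863)/(1512 + M(110)) = ((19175/(-1384) + 18371/(-24513)) + 42863)/(1512 + 110*(-127 + 110)) = ((19175*(-1/1384) + 18371*(-1/24513)) + 42863)/(1512 + 110*(-17)) = ((-19175/1384 - 18371/24513) + 42863)/(1512 - 1870) = (-495462239/33925992 + 42863)/(-358) = (1453674332857/33925992)*(-1/358) = -1453674332857/12145505136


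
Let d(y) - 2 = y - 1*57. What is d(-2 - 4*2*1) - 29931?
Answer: -29996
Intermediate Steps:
d(y) = -55 + y (d(y) = 2 + (y - 1*57) = 2 + (y - 57) = 2 + (-57 + y) = -55 + y)
d(-2 - 4*2*1) - 29931 = (-55 + (-2 - 4*2*1)) - 29931 = (-55 + (-2 - 8*1)) - 29931 = (-55 + (-2 - 8)) - 29931 = (-55 - 10) - 29931 = -65 - 29931 = -29996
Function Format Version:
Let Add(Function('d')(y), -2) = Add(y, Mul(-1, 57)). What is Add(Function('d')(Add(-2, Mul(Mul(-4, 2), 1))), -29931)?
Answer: -29996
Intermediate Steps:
Function('d')(y) = Add(-55, y) (Function('d')(y) = Add(2, Add(y, Mul(-1, 57))) = Add(2, Add(y, -57)) = Add(2, Add(-57, y)) = Add(-55, y))
Add(Function('d')(Add(-2, Mul(Mul(-4, 2), 1))), -29931) = Add(Add(-55, Add(-2, Mul(Mul(-4, 2), 1))), -29931) = Add(Add(-55, Add(-2, Mul(-8, 1))), -29931) = Add(Add(-55, Add(-2, -8)), -29931) = Add(Add(-55, -10), -29931) = Add(-65, -29931) = -29996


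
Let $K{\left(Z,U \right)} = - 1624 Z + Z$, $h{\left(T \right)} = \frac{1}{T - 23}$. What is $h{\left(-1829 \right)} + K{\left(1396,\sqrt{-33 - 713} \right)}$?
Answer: $- \frac{4196091217}{1852} \approx -2.2657 \cdot 10^{6}$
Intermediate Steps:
$h{\left(T \right)} = \frac{1}{-23 + T}$
$K{\left(Z,U \right)} = - 1623 Z$
$h{\left(-1829 \right)} + K{\left(1396,\sqrt{-33 - 713} \right)} = \frac{1}{-23 - 1829} - 2265708 = \frac{1}{-1852} - 2265708 = - \frac{1}{1852} - 2265708 = - \frac{4196091217}{1852}$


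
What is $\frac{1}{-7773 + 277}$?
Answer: $- \frac{1}{7496} \approx -0.0001334$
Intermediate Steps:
$\frac{1}{-7773 + 277} = \frac{1}{-7496} = - \frac{1}{7496}$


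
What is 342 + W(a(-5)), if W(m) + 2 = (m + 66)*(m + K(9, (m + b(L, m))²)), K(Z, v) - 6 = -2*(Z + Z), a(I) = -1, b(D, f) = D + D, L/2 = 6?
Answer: -1675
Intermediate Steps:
L = 12 (L = 2*6 = 12)
b(D, f) = 2*D
K(Z, v) = 6 - 4*Z (K(Z, v) = 6 - 2*(Z + Z) = 6 - 4*Z)
W(m) = -2 + (-30 + m)*(66 + m) (W(m) = -2 + (m + 66)*(m + (6 - 4*9)) = -2 + (66 + m)*(m + (6 - 36)) = -2 + (66 + m)*(m - 30) = -2 + (66 + m)*(-30 + m) = -2 + (-30 + m)*(66 + m))
342 + W(a(-5)) = 342 + (-1982 + (-1)² + 36*(-1)) = 342 + (-1982 + 1 - 36) = 342 - 2017 = -1675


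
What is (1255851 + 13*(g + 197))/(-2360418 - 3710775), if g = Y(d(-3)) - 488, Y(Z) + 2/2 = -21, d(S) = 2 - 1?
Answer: -1251782/6071193 ≈ -0.20618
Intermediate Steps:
d(S) = 1
Y(Z) = -22 (Y(Z) = -1 - 21 = -22)
g = -510 (g = -22 - 488 = -510)
(1255851 + 13*(g + 197))/(-2360418 - 3710775) = (1255851 + 13*(-510 + 197))/(-2360418 - 3710775) = (1255851 + 13*(-313))/(-6071193) = (1255851 - 4069)*(-1/6071193) = 1251782*(-1/6071193) = -1251782/6071193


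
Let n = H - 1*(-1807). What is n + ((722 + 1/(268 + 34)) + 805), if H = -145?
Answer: 963079/302 ≈ 3189.0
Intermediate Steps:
n = 1662 (n = -145 - 1*(-1807) = -145 + 1807 = 1662)
n + ((722 + 1/(268 + 34)) + 805) = 1662 + ((722 + 1/(268 + 34)) + 805) = 1662 + ((722 + 1/302) + 805) = 1662 + (218045/302 + 805) = 1662 + 461155/302 = 963079/302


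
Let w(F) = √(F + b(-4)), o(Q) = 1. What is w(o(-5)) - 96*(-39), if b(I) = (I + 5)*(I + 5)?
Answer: 3744 + √2 ≈ 3745.4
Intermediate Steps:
b(I) = (5 + I)² (b(I) = (5 + I)*(5 + I) = (5 + I)²)
w(F) = √(1 + F) (w(F) = √(F + (5 - 4)²) = √(F + 1²) = √(F + 1) = √(1 + F))
w(o(-5)) - 96*(-39) = √(1 + 1) - 96*(-39) = √2 + 3744 = 3744 + √2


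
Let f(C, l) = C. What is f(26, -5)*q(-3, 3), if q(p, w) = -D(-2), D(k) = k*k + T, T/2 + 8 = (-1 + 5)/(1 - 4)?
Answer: 1144/3 ≈ 381.33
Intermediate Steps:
T = -56/3 (T = -16 + 2*((-1 + 5)/(1 - 4)) = -16 + 2*(4/(-3)) = -16 + 2*(4*(-1/3)) = -16 + 2*(-4/3) = -16 - 8/3 = -56/3 ≈ -18.667)
D(k) = -56/3 + k**2 (D(k) = k*k - 56/3 = k**2 - 56/3 = -56/3 + k**2)
q(p, w) = 44/3 (q(p, w) = -(-56/3 + (-2)**2) = -(-56/3 + 4) = -1*(-44/3) = 44/3)
f(26, -5)*q(-3, 3) = 26*(44/3) = 1144/3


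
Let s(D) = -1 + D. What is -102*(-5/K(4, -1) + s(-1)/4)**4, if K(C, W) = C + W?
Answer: -485537/216 ≈ -2247.9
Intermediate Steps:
-102*(-5/K(4, -1) + s(-1)/4)**4 = -102*(-5/(4 - 1) + (-1 - 1)/4)**4 = -102*(-5/3 - 2*1/4)**4 = -102*(-5*1/3 - 1/2)**4 = -102*(-5/3 - 1/2)**4 = -102*(-13/6)**4 = -102*28561/1296 = -485537/216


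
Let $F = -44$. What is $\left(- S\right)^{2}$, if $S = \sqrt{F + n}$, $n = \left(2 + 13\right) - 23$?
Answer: $-52$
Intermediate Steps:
$n = -8$ ($n = 15 - 23 = -8$)
$S = 2 i \sqrt{13}$ ($S = \sqrt{-44 - 8} = \sqrt{-52} = 2 i \sqrt{13} \approx 7.2111 i$)
$\left(- S\right)^{2} = \left(- 2 i \sqrt{13}\right)^{2} = -52$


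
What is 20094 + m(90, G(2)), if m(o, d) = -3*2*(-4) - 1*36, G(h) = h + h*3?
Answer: 20082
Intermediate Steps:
G(h) = 4*h (G(h) = h + 3*h = 4*h)
m(o, d) = -12 (m(o, d) = -6*(-4) - 36 = 24 - 36 = -12)
20094 + m(90, G(2)) = 20094 - 12 = 20082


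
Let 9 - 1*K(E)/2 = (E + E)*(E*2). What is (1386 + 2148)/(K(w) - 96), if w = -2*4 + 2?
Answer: -589/61 ≈ -9.6557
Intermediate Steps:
w = -6 (w = -8 + 2 = -6)
K(E) = 18 - 8*E² (K(E) = 18 - 2*(E + E)*E*2 = 18 - 2*2*E*2*E = 18 - 8*E²)
(1386 + 2148)/(K(w) - 96) = (1386 + 2148)/((18 - 8*(-6)²) - 96) = 3534/((18 - 8*36) - 96) = 3534/((18 - 288) - 96) = 3534/(-270 - 96) = 3534/(-366) = 3534*(-1/366) = -589/61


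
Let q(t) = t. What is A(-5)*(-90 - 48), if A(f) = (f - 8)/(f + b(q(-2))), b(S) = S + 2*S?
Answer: -1794/11 ≈ -163.09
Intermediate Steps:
b(S) = 3*S
A(f) = (-8 + f)/(-6 + f) (A(f) = (f - 8)/(f + 3*(-2)) = (-8 + f)/(f - 6) = (-8 + f)/(-6 + f))
A(-5)*(-90 - 48) = ((-8 - 5)/(-6 - 5))*(-90 - 48) = (-13/(-11))*(-138) = -1/11*(-13)*(-138) = (13/11)*(-138) = -1794/11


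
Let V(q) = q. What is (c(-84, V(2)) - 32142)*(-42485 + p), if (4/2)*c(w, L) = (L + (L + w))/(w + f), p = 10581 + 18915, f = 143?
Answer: 24632573402/59 ≈ 4.1750e+8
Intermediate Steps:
p = 29496
c(w, L) = (w + 2*L)/(2*(143 + w)) (c(w, L) = ((L + (L + w))/(w + 143))/2 = ((w + 2*L)/(143 + w))/2 = (w + 2*L)/(2*(143 + w)))
(c(-84, V(2)) - 32142)*(-42485 + p) = ((2 + (½)*(-84))/(143 - 84) - 32142)*(-42485 + 29496) = ((2 - 42)/59 - 32142)*(-12989) = ((1/59)*(-40) - 32142)*(-12989) = (-40/59 - 32142)*(-12989) = -1896418/59*(-12989) = 24632573402/59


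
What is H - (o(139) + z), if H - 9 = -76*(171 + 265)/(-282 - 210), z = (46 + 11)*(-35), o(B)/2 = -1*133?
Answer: 287494/123 ≈ 2337.3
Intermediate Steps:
o(B) = -266 (o(B) = 2*(-1*133) = 2*(-133) = -266)
z = -1995 (z = 57*(-35) = -1995)
H = 9391/123 (H = 9 - 76*(171 + 265)/(-282 - 210) = 9 - 33136/(-492) = 9 - 33136*(-1)/492 = 9 - 76*(-109/123) = 9 + 8284/123 = 9391/123 ≈ 76.350)
H - (o(139) + z) = 9391/123 - (-266 - 1995) = 9391/123 - 1*(-2261) = 9391/123 + 2261 = 287494/123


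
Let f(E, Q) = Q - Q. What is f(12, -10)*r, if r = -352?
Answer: 0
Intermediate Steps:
f(E, Q) = 0
f(12, -10)*r = 0*(-352) = 0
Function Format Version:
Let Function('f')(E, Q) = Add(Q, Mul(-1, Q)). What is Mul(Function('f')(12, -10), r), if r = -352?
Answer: 0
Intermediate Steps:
Function('f')(E, Q) = 0
Mul(Function('f')(12, -10), r) = Mul(0, -352) = 0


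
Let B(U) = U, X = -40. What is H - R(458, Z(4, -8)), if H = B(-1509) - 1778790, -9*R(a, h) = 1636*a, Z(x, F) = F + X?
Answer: -15273403/9 ≈ -1.6970e+6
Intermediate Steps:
Z(x, F) = -40 + F (Z(x, F) = F - 40 = -40 + F)
R(a, h) = -1636*a/9
H = -1780299 (H = -1509 - 1778790 = -1780299)
H - R(458, Z(4, -8)) = -1780299 - (-1636)*458/9 = -1780299 - 1*(-749288/9) = -1780299 + 749288/9 = -15273403/9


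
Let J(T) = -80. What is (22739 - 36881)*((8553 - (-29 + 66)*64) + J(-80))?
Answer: -86336910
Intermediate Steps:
(22739 - 36881)*((8553 - (-29 + 66)*64) + J(-80)) = (22739 - 36881)*((8553 - (-29 + 66)*64) - 80) = -14142*((8553 - 37*64) - 80) = -14142*((8553 - 1*2368) - 80) = -14142*((8553 - 2368) - 80) = -14142*(6185 - 80) = -14142*6105 = -86336910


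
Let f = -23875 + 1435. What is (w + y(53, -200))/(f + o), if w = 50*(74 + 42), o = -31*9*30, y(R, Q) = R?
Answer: -1951/10270 ≈ -0.18997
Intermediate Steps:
o = -8370 (o = -279*30 = -8370)
w = 5800 (w = 50*116 = 5800)
f = -22440
(w + y(53, -200))/(f + o) = (5800 + 53)/(-22440 - 8370) = 5853/(-30810) = 5853*(-1/30810) = -1951/10270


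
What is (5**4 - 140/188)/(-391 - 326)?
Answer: -9780/11233 ≈ -0.87065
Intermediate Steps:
(5**4 - 140/188)/(-391 - 326) = (625 - 140*1/188)/(-717) = (625 - 35/47)*(-1/717) = (29340/47)*(-1/717) = -9780/11233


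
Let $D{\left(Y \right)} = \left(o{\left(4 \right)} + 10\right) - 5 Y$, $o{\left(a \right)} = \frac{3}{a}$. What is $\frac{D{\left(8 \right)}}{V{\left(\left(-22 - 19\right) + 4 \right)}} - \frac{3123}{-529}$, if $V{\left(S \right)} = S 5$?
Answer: $\frac{2372913}{391460} \approx 6.0617$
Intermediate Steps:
$V{\left(S \right)} = 5 S$
$D{\left(Y \right)} = \frac{43}{4} - 5 Y$ ($D{\left(Y \right)} = \left(\frac{3}{4} + 10\right) - 5 Y = \frac{43}{4} - 5 Y$)
$\frac{D{\left(8 \right)}}{V{\left(\left(-22 - 19\right) + 4 \right)}} - \frac{3123}{-529} = \frac{\frac{43}{4} - 40}{5 \left(\left(-22 - 19\right) + 4\right)} - \frac{3123}{-529} = \frac{\frac{43}{4} - 40}{5 \left(-41 + 4\right)} - - \frac{3123}{529} = - \frac{117}{4 \cdot 5 \left(-37\right)} + \frac{3123}{529} = - \frac{117}{4 \left(-185\right)} + \frac{3123}{529} = \left(- \frac{117}{4}\right) \left(- \frac{1}{185}\right) + \frac{3123}{529} = \frac{117}{740} + \frac{3123}{529} = \frac{2372913}{391460}$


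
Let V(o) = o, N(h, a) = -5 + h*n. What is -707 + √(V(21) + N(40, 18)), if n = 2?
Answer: -707 + 4*√6 ≈ -697.20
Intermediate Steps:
N(h, a) = -5 + 2*h (N(h, a) = -5 + h*2 = -5 + 2*h)
-707 + √(V(21) + N(40, 18)) = -707 + √(21 + (-5 + 2*40)) = -707 + √(21 + (-5 + 80)) = -707 + √(21 + 75) = -707 + √96 = -707 + 4*√6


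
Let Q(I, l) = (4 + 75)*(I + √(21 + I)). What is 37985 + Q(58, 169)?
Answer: 42567 + 79*√79 ≈ 43269.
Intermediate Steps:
Q(I, l) = 79*I + 79*√(21 + I) (Q(I, l) = 79*(I + √(21 + I)) = 79*I + 79*√(21 + I))
37985 + Q(58, 169) = 37985 + (79*58 + 79*√(21 + 58)) = 37985 + (4582 + 79*√79) = 42567 + 79*√79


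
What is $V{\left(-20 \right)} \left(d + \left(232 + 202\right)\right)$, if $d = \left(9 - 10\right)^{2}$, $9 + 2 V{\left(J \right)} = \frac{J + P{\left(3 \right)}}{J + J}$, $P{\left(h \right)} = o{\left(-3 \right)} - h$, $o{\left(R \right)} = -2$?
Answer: $- \frac{29145}{16} \approx -1821.6$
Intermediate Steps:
$P{\left(h \right)} = -2 - h$
$V{\left(J \right)} = - \frac{9}{2} + \frac{-5 + J}{4 J}$ ($V{\left(J \right)} = - \frac{9}{2} + \frac{\left(J - 5\right) \frac{1}{J + J}}{2} = - \frac{9}{2} + \frac{\left(J - 5\right) \frac{1}{2 J}}{2} = - \frac{9}{2} + \frac{\left(-5 + J\right) \frac{1}{2 J}}{2} = - \frac{9}{2} + \frac{\frac{1}{2} \frac{1}{J} \left(-5 + J\right)}{2} = - \frac{9}{2} + \frac{-5 + J}{4 J}$)
$d = 1$ ($d = \left(-1\right)^{2} = 1$)
$V{\left(-20 \right)} \left(d + \left(232 + 202\right)\right) = \frac{-5 - -340}{4 \left(-20\right)} \left(1 + \left(232 + 202\right)\right) = \frac{1}{4} \left(- \frac{1}{20}\right) \left(-5 + 340\right) \left(1 + 434\right) = \frac{1}{4} \left(- \frac{1}{20}\right) 335 \cdot 435 = \left(- \frac{67}{16}\right) 435 = - \frac{29145}{16}$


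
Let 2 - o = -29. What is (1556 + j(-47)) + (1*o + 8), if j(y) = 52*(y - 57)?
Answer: -3813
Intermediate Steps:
o = 31 (o = 2 - 1*(-29) = 2 + 29 = 31)
j(y) = -2964 + 52*y (j(y) = 52*(-57 + y) = -2964 + 52*y)
(1556 + j(-47)) + (1*o + 8) = (1556 + (-2964 + 52*(-47))) + (1*31 + 8) = (1556 + (-2964 - 2444)) + (31 + 8) = (1556 - 5408) + 39 = -3852 + 39 = -3813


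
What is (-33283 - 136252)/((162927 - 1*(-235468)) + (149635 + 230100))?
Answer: -33907/155626 ≈ -0.21788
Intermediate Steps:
(-33283 - 136252)/((162927 - 1*(-235468)) + (149635 + 230100)) = -169535/((162927 + 235468) + 379735) = -169535/(398395 + 379735) = -169535/778130 = -169535*1/778130 = -33907/155626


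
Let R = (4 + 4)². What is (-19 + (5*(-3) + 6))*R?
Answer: -1792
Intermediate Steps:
R = 64 (R = 8² = 64)
(-19 + (5*(-3) + 6))*R = (-19 + (5*(-3) + 6))*64 = (-19 + (-15 + 6))*64 = (-19 - 9)*64 = -28*64 = -1792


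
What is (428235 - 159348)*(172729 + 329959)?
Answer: 135166268256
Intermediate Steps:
(428235 - 159348)*(172729 + 329959) = 268887*502688 = 135166268256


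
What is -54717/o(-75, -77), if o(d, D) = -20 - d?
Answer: -54717/55 ≈ -994.85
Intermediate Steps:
-54717/o(-75, -77) = -54717/(-20 - 1*(-75)) = -54717/(-20 + 75) = -54717/55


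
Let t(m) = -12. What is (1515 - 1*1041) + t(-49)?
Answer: 462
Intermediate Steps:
(1515 - 1*1041) + t(-49) = (1515 - 1*1041) - 12 = (1515 - 1041) - 12 = 474 - 12 = 462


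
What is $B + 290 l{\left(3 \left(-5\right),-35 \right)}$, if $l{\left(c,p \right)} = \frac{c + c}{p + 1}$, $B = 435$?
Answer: $\frac{11745}{17} \approx 690.88$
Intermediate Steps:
$l{\left(c,p \right)} = \frac{2 c}{1 + p}$
$B + 290 l{\left(3 \left(-5\right),-35 \right)} = 435 + 290 \frac{2 \cdot 3 \left(-5\right)}{1 - 35} = 435 + 290 \cdot 2 \left(-15\right) \frac{1}{-34} = 435 + 290 \cdot 2 \left(-15\right) \left(- \frac{1}{34}\right) = 435 + 290 \cdot \frac{15}{17} = 435 + \frac{4350}{17} = \frac{11745}{17}$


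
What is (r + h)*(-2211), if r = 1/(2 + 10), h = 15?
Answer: -133397/4 ≈ -33349.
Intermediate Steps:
r = 1/12 ≈ 0.083333
(r + h)*(-2211) = (1/12 + 15)*(-2211) = (181/12)*(-2211) = -133397/4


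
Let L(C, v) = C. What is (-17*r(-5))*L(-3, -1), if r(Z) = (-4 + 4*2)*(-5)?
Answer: -1020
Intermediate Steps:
r(Z) = -20 (r(Z) = (-4 + 8)*(-5) = 4*(-5) = -20)
(-17*r(-5))*L(-3, -1) = -17*(-20)*(-3) = 340*(-3) = -1020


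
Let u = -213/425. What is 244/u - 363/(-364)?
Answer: -37669481/77532 ≈ -485.86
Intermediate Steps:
u = -213/425 (u = -213*1/425 = -213/425 ≈ -0.50118)
244/u - 363/(-364) = 244/(-213/425) - 363/(-364) = 244*(-425/213) - 363*(-1/364) = -103700/213 + 363/364 = -37669481/77532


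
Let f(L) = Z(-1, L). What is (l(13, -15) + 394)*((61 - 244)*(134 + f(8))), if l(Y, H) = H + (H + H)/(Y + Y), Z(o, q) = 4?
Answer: -124047648/13 ≈ -9.5421e+6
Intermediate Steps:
f(L) = 4
l(Y, H) = H + H/Y (l(Y, H) = H + (2*H)/((2*Y)) = H + (2*H)*(1/(2*Y)) = H + H/Y)
(l(13, -15) + 394)*((61 - 244)*(134 + f(8))) = ((-15 - 15/13) + 394)*((61 - 244)*(134 + 4)) = ((-15 - 15*1/13) + 394)*(-183*138) = ((-15 - 15/13) + 394)*(-25254) = (-210/13 + 394)*(-25254) = (4912/13)*(-25254) = -124047648/13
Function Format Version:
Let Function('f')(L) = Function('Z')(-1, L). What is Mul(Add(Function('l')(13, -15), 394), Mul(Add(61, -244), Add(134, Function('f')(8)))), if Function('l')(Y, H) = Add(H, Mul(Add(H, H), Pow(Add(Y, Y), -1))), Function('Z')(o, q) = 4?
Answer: Rational(-124047648, 13) ≈ -9.5421e+6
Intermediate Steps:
Function('f')(L) = 4
Function('l')(Y, H) = Add(H, Mul(H, Pow(Y, -1))) (Function('l')(Y, H) = Add(H, Mul(Mul(2, H), Pow(Mul(2, Y), -1))) = Add(H, Mul(Mul(2, H), Mul(Rational(1, 2), Pow(Y, -1)))) = Add(H, Mul(H, Pow(Y, -1))))
Mul(Add(Function('l')(13, -15), 394), Mul(Add(61, -244), Add(134, Function('f')(8)))) = Mul(Add(Add(-15, Mul(-15, Pow(13, -1))), 394), Mul(Add(61, -244), Add(134, 4))) = Mul(Add(Add(-15, Mul(-15, Rational(1, 13))), 394), Mul(-183, 138)) = Mul(Add(Add(-15, Rational(-15, 13)), 394), -25254) = Mul(Add(Rational(-210, 13), 394), -25254) = Mul(Rational(4912, 13), -25254) = Rational(-124047648, 13)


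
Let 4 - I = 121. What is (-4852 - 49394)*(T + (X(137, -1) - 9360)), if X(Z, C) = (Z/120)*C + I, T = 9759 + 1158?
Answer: -1561046183/20 ≈ -7.8052e+7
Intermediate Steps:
I = -117 (I = 4 - 1*121 = 4 - 121 = -117)
T = 10917
X(Z, C) = -117 + C*Z/120 (X(Z, C) = (Z/120)*C - 117 = C*Z/120 - 117 = -117 + C*Z/120)
(-4852 - 49394)*(T + (X(137, -1) - 9360)) = (-4852 - 49394)*(10917 + ((-117 + (1/120)*(-1)*137) - 9360)) = -54246*(10917 + ((-117 - 137/120) - 9360)) = -54246*(10917 + (-14177/120 - 9360)) = -54246*(10917 - 1137377/120) = -54246*172663/120 = -1561046183/20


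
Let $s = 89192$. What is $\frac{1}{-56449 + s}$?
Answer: $\frac{1}{32743} \approx 3.0541 \cdot 10^{-5}$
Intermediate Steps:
$\frac{1}{-56449 + s} = \frac{1}{-56449 + 89192} = \frac{1}{32743}$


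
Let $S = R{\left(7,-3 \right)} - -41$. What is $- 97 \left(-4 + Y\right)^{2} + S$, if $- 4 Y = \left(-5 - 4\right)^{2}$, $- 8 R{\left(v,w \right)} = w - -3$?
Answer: $- \frac{912017}{16} \approx -57001.0$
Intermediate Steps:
$R{\left(v,w \right)} = - \frac{3}{8} - \frac{w}{8}$ ($R{\left(v,w \right)} = - \frac{w - -3}{8} = - \frac{w + 3}{8} = - \frac{3 + w}{8} = - \frac{3}{8} - \frac{w}{8}$)
$S = 41$ ($S = \left(- \frac{3}{8} - - \frac{3}{8}\right) - -41 = \left(- \frac{3}{8} + \frac{3}{8}\right) + 41 = 0 + 41 = 41$)
$Y = - \frac{81}{4}$ ($Y = - \frac{\left(-5 - 4\right)^{2}}{4} = - \frac{\left(-9\right)^{2}}{4} = \left(- \frac{1}{4}\right) 81 = - \frac{81}{4} \approx -20.25$)
$- 97 \left(-4 + Y\right)^{2} + S = - 97 \left(-4 - \frac{81}{4}\right)^{2} + 41 = - 97 \left(- \frac{97}{4}\right)^{2} + 41 = \left(-97\right) \frac{9409}{16} + 41 = - \frac{912673}{16} + 41 = - \frac{912017}{16}$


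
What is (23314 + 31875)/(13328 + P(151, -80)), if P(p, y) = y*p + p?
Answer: 55189/1399 ≈ 39.449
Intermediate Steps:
P(p, y) = p + p*y (P(p, y) = p*y + p = p + p*y)
(23314 + 31875)/(13328 + P(151, -80)) = (23314 + 31875)/(13328 + 151*(1 - 80)) = 55189/(13328 + 151*(-79)) = 55189/(13328 - 11929) = 55189/1399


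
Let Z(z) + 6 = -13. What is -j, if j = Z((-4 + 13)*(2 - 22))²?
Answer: -361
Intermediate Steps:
Z(z) = -19 (Z(z) = -6 - 13 = -19)
j = 361 (j = (-19)² = 361)
-j = -1*361 = -361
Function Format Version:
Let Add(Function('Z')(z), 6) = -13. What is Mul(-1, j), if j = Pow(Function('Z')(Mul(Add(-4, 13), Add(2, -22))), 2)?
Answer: -361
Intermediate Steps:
Function('Z')(z) = -19 (Function('Z')(z) = Add(-6, -13) = -19)
j = 361 (j = Pow(-19, 2) = 361)
Mul(-1, j) = Mul(-1, 361) = -361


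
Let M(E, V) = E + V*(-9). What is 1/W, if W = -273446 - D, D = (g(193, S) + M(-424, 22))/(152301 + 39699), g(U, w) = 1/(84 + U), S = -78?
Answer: -17728000/4847650630569 ≈ -3.6570e-6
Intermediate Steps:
M(E, V) = E - 9*V
D = -57431/17728000 (D = (1/(84 + 193) + (-424 - 9*22))/(152301 + 39699) = (1/277 + (-424 - 198))/192000 = (1/277 - 622)*(1/192000) = -172293/277*1/192000 = -57431/17728000 ≈ -0.0032396)
W = -4847650630569/17728000 (W = -273446 - 1*(-57431/17728000) = -273446 + 57431/17728000 = -4847650630569/17728000 ≈ -2.7345e+5)
1/W = 1/(-4847650630569/17728000) = -17728000/4847650630569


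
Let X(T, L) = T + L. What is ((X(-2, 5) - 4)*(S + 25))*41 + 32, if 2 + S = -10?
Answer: -501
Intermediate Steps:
S = -12 (S = -2 - 10 = -12)
X(T, L) = L + T
((X(-2, 5) - 4)*(S + 25))*41 + 32 = (((5 - 2) - 4)*(-12 + 25))*41 + 32 = ((3 - 4)*13)*41 + 32 = -1*13*41 + 32 = -13*41 + 32 = -533 + 32 = -501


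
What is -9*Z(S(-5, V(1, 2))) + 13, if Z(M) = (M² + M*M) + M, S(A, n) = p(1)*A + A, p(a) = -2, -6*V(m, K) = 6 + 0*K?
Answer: -482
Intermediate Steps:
V(m, K) = -1 (V(m, K) = -(6 + 0*K)/6 = -(6 + 0)/6 = -⅙*6 = -1)
S(A, n) = -A (S(A, n) = -2*A + A = -A)
Z(M) = M + 2*M² (Z(M) = (M² + M²) + M = 2*M² + M = M + 2*M²)
-9*Z(S(-5, V(1, 2))) + 13 = -9*(-1*(-5))*(1 + 2*(-1*(-5))) + 13 = -45*(1 + 2*5) + 13 = -45*(1 + 10) + 13 = -45*11 + 13 = -9*55 + 13 = -495 + 13 = -482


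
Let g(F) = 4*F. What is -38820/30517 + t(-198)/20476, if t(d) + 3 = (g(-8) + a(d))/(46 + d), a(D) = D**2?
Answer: -30507708079/23744911496 ≈ -1.2848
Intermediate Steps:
t(d) = -3 + (-32 + d**2)/(46 + d) (t(d) = -3 + (4*(-8) + d**2)/(46 + d) = -3 + (-32 + d**2)/(46 + d))
-38820/30517 + t(-198)/20476 = -38820/30517 + ((-170 + (-198)**2 - 3*(-198))/(46 - 198))/20476 = -38820*1/30517 + ((-170 + 39204 + 594)/(-152))*(1/20476) = -38820/30517 - 1/152*39628*(1/20476) = -38820/30517 - 9907/38*1/20476 = -38820/30517 - 9907/778088 = -30507708079/23744911496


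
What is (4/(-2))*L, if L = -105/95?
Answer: 42/19 ≈ 2.2105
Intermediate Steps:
L = -21/19 (L = -105*1/95 = -21/19 ≈ -1.1053)
(4/(-2))*L = (4/(-2))*(-21/19) = (4*(-½))*(-21/19) = -2*(-21/19) = 42/19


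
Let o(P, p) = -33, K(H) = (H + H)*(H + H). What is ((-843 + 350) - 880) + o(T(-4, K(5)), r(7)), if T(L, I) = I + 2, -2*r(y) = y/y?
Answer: -1406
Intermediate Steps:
r(y) = -½ (r(y) = -y/(2*y) = -½*1 = -½)
K(H) = 4*H² (K(H) = (2*H)*(2*H) = 4*H²)
T(L, I) = 2 + I
((-843 + 350) - 880) + o(T(-4, K(5)), r(7)) = ((-843 + 350) - 880) - 33 = (-493 - 880) - 33 = -1373 - 33 = -1406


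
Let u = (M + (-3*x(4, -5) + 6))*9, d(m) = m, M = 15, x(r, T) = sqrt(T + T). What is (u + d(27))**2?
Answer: 39366 - 11664*I*sqrt(10) ≈ 39366.0 - 36885.0*I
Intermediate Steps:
x(r, T) = sqrt(2)*sqrt(T) (x(r, T) = sqrt(2*T) = sqrt(2)*sqrt(T))
u = 189 - 27*I*sqrt(10) (u = (15 + (-3*sqrt(2)*sqrt(-5) + 6))*9 = (15 + (-3*sqrt(2)*I*sqrt(5) + 6))*9 = (15 + (-3*I*sqrt(10) + 6))*9 = (15 + (6 - 3*I*sqrt(10)))*9 = (21 - 3*I*sqrt(10))*9 = 189 - 27*I*sqrt(10) ≈ 189.0 - 85.381*I)
(u + d(27))**2 = ((189 - 27*I*sqrt(10)) + 27)**2 = (216 - 27*I*sqrt(10))**2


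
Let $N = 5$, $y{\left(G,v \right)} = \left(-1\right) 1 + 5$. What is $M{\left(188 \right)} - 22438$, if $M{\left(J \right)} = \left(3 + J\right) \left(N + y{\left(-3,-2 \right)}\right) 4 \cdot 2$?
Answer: $-8686$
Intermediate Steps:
$y{\left(G,v \right)} = 4$ ($y{\left(G,v \right)} = -1 + 5 = 4$)
$M{\left(J \right)} = 216 + 72 J$ ($M{\left(J \right)} = \left(3 + J\right) \left(5 + 4\right) 4 \cdot 2 = \left(3 + J\right) 9 \cdot 4 \cdot 2 = \left(27 + 9 J\right) 4 \cdot 2 = \left(108 + 36 J\right) 2 = 216 + 72 J$)
$M{\left(188 \right)} - 22438 = \left(216 + 72 \cdot 188\right) - 22438 = \left(216 + 13536\right) - 22438 = 13752 - 22438 = -8686$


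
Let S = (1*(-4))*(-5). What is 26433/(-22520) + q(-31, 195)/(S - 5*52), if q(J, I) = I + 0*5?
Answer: -89461/45040 ≈ -1.9863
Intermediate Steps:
S = 20 (S = -4*(-5) = 20)
q(J, I) = I (q(J, I) = I + 0 = I)
26433/(-22520) + q(-31, 195)/(S - 5*52) = 26433/(-22520) + 195/(20 - 5*52) = 26433*(-1/22520) + 195/(20 - 260) = -26433/22520 + 195/(-240) = -26433/22520 + 195*(-1/240) = -26433/22520 - 13/16 = -89461/45040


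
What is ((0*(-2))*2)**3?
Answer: 0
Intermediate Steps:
((0*(-2))*2)**3 = (0*2)**3 = 0**3 = 0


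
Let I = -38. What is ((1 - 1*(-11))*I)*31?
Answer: -14136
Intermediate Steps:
((1 - 1*(-11))*I)*31 = ((1 - 1*(-11))*(-38))*31 = ((1 + 11)*(-38))*31 = (12*(-38))*31 = -456*31 = -14136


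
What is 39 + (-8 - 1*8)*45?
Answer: -681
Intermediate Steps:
39 + (-8 - 1*8)*45 = 39 + (-8 - 8)*45 = 39 - 16*45 = 39 - 720 = -681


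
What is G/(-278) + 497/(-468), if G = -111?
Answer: -43109/65052 ≈ -0.66269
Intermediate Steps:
G/(-278) + 497/(-468) = -111/(-278) + 497/(-468) = -111*(-1/278) + 497*(-1/468) = 111/278 - 497/468 = -43109/65052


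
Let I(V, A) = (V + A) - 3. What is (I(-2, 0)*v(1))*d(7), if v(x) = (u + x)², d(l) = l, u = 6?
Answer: -1715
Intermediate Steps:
I(V, A) = -3 + A + V (I(V, A) = (A + V) - 3 = -3 + A + V)
v(x) = (6 + x)²
(I(-2, 0)*v(1))*d(7) = ((-3 + 0 - 2)*(6 + 1)²)*7 = -5*7²*7 = -5*49*7 = -245*7 = -1715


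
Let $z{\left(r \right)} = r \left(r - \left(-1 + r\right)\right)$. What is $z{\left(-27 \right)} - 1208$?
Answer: $-1235$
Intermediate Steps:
$z{\left(r \right)} = r$ ($z{\left(r \right)} = r 1 = r$)
$z{\left(-27 \right)} - 1208 = -27 - 1208 = -1235$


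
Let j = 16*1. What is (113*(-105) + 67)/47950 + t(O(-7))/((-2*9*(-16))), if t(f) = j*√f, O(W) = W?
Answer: -5899/23975 + I*√7/18 ≈ -0.24605 + 0.14699*I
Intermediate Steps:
j = 16
t(f) = 16*√f
(113*(-105) + 67)/47950 + t(O(-7))/((-2*9*(-16))) = (113*(-105) + 67)/47950 + (16*√(-7))/((-2*9*(-16))) = (-11865 + 67)*(1/47950) + (16*(I*√7))/((-18*(-16))) = -11798*1/47950 + (16*I*√7)/288 = -5899/23975 + (16*I*√7)*(1/288) = -5899/23975 + I*√7/18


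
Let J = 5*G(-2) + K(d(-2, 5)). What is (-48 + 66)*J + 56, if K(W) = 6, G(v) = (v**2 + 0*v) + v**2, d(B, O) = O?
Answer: 884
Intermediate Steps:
G(v) = 2*v**2 (G(v) = (v**2 + 0) + v**2 = v**2 + v**2 = 2*v**2)
J = 46 (J = 5*(2*(-2)**2) + 6 = 5*(2*4) + 6 = 5*8 + 6 = 40 + 6 = 46)
(-48 + 66)*J + 56 = (-48 + 66)*46 + 56 = 18*46 + 56 = 828 + 56 = 884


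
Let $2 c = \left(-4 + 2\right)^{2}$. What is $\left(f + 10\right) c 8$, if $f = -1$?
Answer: $144$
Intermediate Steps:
$c = 2$ ($c = \frac{\left(-4 + 2\right)^{2}}{2} = \frac{\left(-2\right)^{2}}{2} = \frac{1}{2} \cdot 4 = 2$)
$\left(f + 10\right) c 8 = \left(-1 + 10\right) 2 \cdot 8 = 9 \cdot 2 \cdot 8 = 18 \cdot 8 = 144$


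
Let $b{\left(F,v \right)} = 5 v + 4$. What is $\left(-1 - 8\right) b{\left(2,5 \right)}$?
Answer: $-261$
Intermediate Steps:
$b{\left(F,v \right)} = 4 + 5 v$
$\left(-1 - 8\right) b{\left(2,5 \right)} = \left(-1 - 8\right) \left(4 + 5 \cdot 5\right) = - 9 \left(4 + 25\right) = \left(-9\right) 29 = -261$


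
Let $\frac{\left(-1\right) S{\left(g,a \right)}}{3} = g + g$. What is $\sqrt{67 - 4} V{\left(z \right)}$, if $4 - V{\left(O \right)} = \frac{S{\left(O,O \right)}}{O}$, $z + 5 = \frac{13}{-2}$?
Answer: $30 \sqrt{7} \approx 79.373$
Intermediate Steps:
$S{\left(g,a \right)} = - 6 g$ ($S{\left(g,a \right)} = - 3 \left(g + g\right) = - 3 \cdot 2 g = - 6 g$)
$z = - \frac{23}{2}$ ($z = -5 + \frac{13}{-2} = -5 + 13 \left(- \frac{1}{2}\right) = -5 - \frac{13}{2} = - \frac{23}{2} \approx -11.5$)
$V{\left(O \right)} = 10$ ($V{\left(O \right)} = 4 - \frac{\left(-6\right) O}{O} = 4 - -6 = 4 + 6 = 10$)
$\sqrt{67 - 4} V{\left(z \right)} = \sqrt{67 - 4} \cdot 10 = \sqrt{63} \cdot 10 = 3 \sqrt{7} \cdot 10 = 30 \sqrt{7}$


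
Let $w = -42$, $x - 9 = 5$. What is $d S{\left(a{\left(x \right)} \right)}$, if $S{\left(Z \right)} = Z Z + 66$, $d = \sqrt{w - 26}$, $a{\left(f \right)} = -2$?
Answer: $140 i \sqrt{17} \approx 577.23 i$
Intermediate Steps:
$x = 14$ ($x = 9 + 5 = 14$)
$d = 2 i \sqrt{17}$ ($d = \sqrt{-42 - 26} = \sqrt{-68} = 2 i \sqrt{17} \approx 8.2462 i$)
$S{\left(Z \right)} = 66 + Z^{2}$ ($S{\left(Z \right)} = Z^{2} + 66 = 66 + Z^{2}$)
$d S{\left(a{\left(x \right)} \right)} = 2 i \sqrt{17} \left(66 + \left(-2\right)^{2}\right) = 2 i \sqrt{17} \left(66 + 4\right) = 2 i \sqrt{17} \cdot 70 = 140 i \sqrt{17}$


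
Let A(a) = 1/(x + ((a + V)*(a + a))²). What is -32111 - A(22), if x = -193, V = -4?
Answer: -20135876882/627071 ≈ -32111.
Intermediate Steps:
A(a) = 1/(-193 + 4*a²*(-4 + a)²) (A(a) = 1/(-193 + ((a - 4)*(a + a))²) = 1/(-193 + ((-4 + a)*(2*a))²) = 1/(-193 + (2*a*(-4 + a))²) = 1/(-193 + 4*a²*(-4 + a)²))
-32111 - A(22) = -32111 - 1/(-193 + 4*22²*(-4 + 22)²) = -32111 - 1/(-193 + 4*484*18²) = -32111 - 1/(-193 + 4*484*324) = -32111 - 1/(-193 + 627264) = -32111 - 1/627071 = -20135876882/627071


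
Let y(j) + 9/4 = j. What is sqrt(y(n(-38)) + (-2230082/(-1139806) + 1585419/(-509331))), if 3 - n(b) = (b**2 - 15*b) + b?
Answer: I*sqrt(74010918883167671554609349)/193512843262 ≈ 44.457*I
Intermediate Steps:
n(b) = 3 - b**2 + 14*b (n(b) = 3 - ((b**2 - 15*b) + b) = 3 - (b**2 - 14*b) = 3 + (-b**2 + 14*b) = 3 - b**2 + 14*b)
y(j) = -9/4 + j
sqrt(y(n(-38)) + (-2230082/(-1139806) + 1585419/(-509331))) = sqrt((-9/4 + (3 - 1*(-38)**2 + 14*(-38))) + (-2230082/(-1139806) + 1585419/(-509331))) = sqrt((-9/4 + (3 - 1*1444 - 532)) + (-2230082*(-1/1139806) + 1585419*(-1/509331))) = sqrt((-9/4 + (3 - 1444 - 532)) + (1115041/569903 - 528473/169777)) = sqrt((-9/4 - 1973) - 111870032262/96756421631) = sqrt(-7901/4 - 111870032262/96756421631) = sqrt(-764919967435579/387025686524) = I*sqrt(74010918883167671554609349)/193512843262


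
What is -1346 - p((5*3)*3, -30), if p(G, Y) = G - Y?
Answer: -1421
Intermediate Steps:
-1346 - p((5*3)*3, -30) = -1346 - ((5*3)*3 - 1*(-30)) = -1346 - (15*3 + 30) = -1346 - (45 + 30) = -1346 - 1*75 = -1346 - 75 = -1421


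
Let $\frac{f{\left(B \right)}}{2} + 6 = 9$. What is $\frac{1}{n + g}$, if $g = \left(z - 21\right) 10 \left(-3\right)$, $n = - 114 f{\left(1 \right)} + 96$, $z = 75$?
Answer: $- \frac{1}{2208} \approx -0.0004529$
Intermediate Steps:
$f{\left(B \right)} = 6$ ($f{\left(B \right)} = -12 + 2 \cdot 9 = -12 + 18 = 6$)
$n = -588$ ($n = \left(-114\right) 6 + 96 = -684 + 96 = -588$)
$g = -1620$ ($g = \left(75 - 21\right) 10 \left(-3\right) = 54 \left(-30\right) = -1620$)
$\frac{1}{n + g} = \frac{1}{-588 - 1620} = \frac{1}{-2208} = - \frac{1}{2208}$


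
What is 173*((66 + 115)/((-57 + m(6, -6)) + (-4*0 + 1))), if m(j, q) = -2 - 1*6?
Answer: -31313/64 ≈ -489.27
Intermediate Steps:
m(j, q) = -8 (m(j, q) = -2 - 6 = -8)
173*((66 + 115)/((-57 + m(6, -6)) + (-4*0 + 1))) = 173*((66 + 115)/((-57 - 8) + (-4*0 + 1))) = 173*(181/(-65 + (0 + 1))) = 173*(181/(-65 + 1)) = 173*(181/(-64)) = 173*(181*(-1/64)) = 173*(-181/64) = -31313/64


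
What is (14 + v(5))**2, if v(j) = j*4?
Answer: 1156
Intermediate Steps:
v(j) = 4*j
(14 + v(5))**2 = (14 + 4*5)**2 = (14 + 20)**2 = 34**2 = 1156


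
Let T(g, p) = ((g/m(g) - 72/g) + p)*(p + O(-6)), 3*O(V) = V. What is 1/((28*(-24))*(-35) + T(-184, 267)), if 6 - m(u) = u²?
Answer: 77855/7347965498 ≈ 1.0595e-5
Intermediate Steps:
O(V) = V/3
m(u) = 6 - u²
T(g, p) = (-2 + p)*(p - 72/g + g/(6 - g²)) (T(g, p) = ((g/(6 - g²) - 72/g) + p)*(p + (⅓)*(-6)) = ((-72/g + g/(6 - g²)) + p)*(p - 2) = (p - 72/g + g/(6 - g²))*(-2 + p) = (-2 + p)*(p - 72/g + g/(6 - g²)))
1/((28*(-24))*(-35) + T(-184, 267)) = 1/((28*(-24))*(-35) + (-2 + 267)*(432 - 73*(-184)² - 184*267*(-6 + (-184)²))/((-184)*(-6 + (-184)²))) = 1/(-672*(-35) - 1/184*265*(432 - 73*33856 - 184*267*(-6 + 33856))/(-6 + 33856)) = 1/(23520 - 1/184*265*(432 - 2471488 - 184*267*33850)/33850) = 1/(23520 - 1/184*1/33850*265*(432 - 2471488 - 1662982800)) = 1/(23520 - 1/184*1/33850*265*(-1665453856)) = 1/(23520 + 5516815898/77855) = 1/(7347965498/77855) = 77855/7347965498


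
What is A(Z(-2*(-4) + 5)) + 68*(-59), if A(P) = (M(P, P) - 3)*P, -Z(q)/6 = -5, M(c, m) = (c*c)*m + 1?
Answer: 805928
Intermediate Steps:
M(c, m) = 1 + m*c² (M(c, m) = c²*m + 1 = m*c² + 1 = 1 + m*c²)
Z(q) = 30 (Z(q) = -6*(-5) = 30)
A(P) = P*(-2 + P³) (A(P) = ((1 + P*P²) - 3)*P = ((1 + P³) - 3)*P = (-2 + P³)*P = P*(-2 + P³))
A(Z(-2*(-4) + 5)) + 68*(-59) = 30*(-2 + 30³) + 68*(-59) = 30*(-2 + 27000) - 4012 = 30*26998 - 4012 = 809940 - 4012 = 805928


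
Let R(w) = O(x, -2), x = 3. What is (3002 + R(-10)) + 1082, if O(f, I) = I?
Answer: 4082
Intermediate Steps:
R(w) = -2
(3002 + R(-10)) + 1082 = (3002 - 2) + 1082 = 3000 + 1082 = 4082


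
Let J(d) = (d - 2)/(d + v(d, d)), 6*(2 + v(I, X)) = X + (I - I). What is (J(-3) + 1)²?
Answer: 441/121 ≈ 3.6446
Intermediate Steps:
v(I, X) = -2 + X/6 (v(I, X) = -2 + (X + (I - I))/6 = -2 + (X + 0)/6 = -2 + X/6)
J(d) = (-2 + d)/(-2 + 7*d/6) (J(d) = (d - 2)/(d + (-2 + d/6)) = (-2 + d)/(-2 + 7*d/6))
(J(-3) + 1)² = (6*(-2 - 3)/(-12 + 7*(-3)) + 1)² = (6*(-5)/(-12 - 21) + 1)² = (6*(-5)/(-33) + 1)² = (6*(-1/33)*(-5) + 1)² = (10/11 + 1)² = (21/11)² = 441/121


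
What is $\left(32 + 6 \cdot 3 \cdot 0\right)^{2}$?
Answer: $1024$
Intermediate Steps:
$\left(32 + 6 \cdot 3 \cdot 0\right)^{2} = \left(32 + 18 \cdot 0\right)^{2} = \left(32 + 0\right)^{2} = 32^{2} = 1024$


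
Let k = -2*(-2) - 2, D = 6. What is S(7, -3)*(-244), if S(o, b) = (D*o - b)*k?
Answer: -21960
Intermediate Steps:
k = 2 (k = 4 - 2 = 2)
S(o, b) = -2*b + 12*o (S(o, b) = (6*o - b)*2 = (-b + 6*o)*2 = -2*b + 12*o)
S(7, -3)*(-244) = (-2*(-3) + 12*7)*(-244) = (6 + 84)*(-244) = 90*(-244) = -21960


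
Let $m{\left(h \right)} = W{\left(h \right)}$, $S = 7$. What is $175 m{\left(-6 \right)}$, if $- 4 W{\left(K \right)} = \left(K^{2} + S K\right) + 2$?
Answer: $175$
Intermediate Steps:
$W{\left(K \right)} = - \frac{1}{2} - \frac{7 K}{4} - \frac{K^{2}}{4}$ ($W{\left(K \right)} = - \frac{\left(K^{2} + 7 K\right) + 2}{4} = - \frac{2 + K^{2} + 7 K}{4} = - \frac{1}{2} - \frac{7 K}{4} - \frac{K^{2}}{4}$)
$m{\left(h \right)} = - \frac{1}{2} - \frac{7 h}{4} - \frac{h^{2}}{4}$
$175 m{\left(-6 \right)} = 175 \left(- \frac{1}{2} - - \frac{21}{2} - \frac{\left(-6\right)^{2}}{4}\right) = 175 \left(- \frac{1}{2} + \frac{21}{2} - 9\right) = 175 \cdot 1 = 175$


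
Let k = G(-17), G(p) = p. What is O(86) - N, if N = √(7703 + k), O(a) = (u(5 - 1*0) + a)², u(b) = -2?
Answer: 7056 - 3*√854 ≈ 6968.3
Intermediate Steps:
k = -17
O(a) = (-2 + a)²
N = 3*√854 (N = √(7703 - 17) = √7686 = 3*√854 ≈ 87.670)
O(86) - N = (-2 + 86)² - 3*√854 = 84² - 3*√854 = 7056 - 3*√854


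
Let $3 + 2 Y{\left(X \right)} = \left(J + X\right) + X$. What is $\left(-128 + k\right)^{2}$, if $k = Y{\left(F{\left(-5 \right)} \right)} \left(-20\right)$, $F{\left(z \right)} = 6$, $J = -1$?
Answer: $43264$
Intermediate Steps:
$Y{\left(X \right)} = -2 + X$ ($Y{\left(X \right)} = - \frac{3}{2} + \frac{\left(-1 + X\right) + X}{2} = - \frac{3}{2} + \frac{-1 + 2 X}{2} = - \frac{3}{2} + \left(- \frac{1}{2} + X\right) = -2 + X$)
$k = -80$ ($k = \left(-2 + 6\right) \left(-20\right) = 4 \left(-20\right) = -80$)
$\left(-128 + k\right)^{2} = \left(-128 - 80\right)^{2} = \left(-208\right)^{2} = 43264$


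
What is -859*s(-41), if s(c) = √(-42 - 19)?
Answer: -859*I*√61 ≈ -6709.0*I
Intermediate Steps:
s(c) = I*√61 (s(c) = √(-61) = I*√61)
-859*s(-41) = -859*I*√61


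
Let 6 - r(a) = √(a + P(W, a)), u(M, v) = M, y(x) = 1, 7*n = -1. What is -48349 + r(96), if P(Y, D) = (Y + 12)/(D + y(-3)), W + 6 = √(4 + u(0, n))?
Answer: -48343 - 2*√226010/97 ≈ -48353.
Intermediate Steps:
n = -⅐ (n = (⅐)*(-1) = -⅐ ≈ -0.14286)
W = -4 (W = -6 + √(4 + 0) = -6 + √4 = -6 + 2 = -4)
P(Y, D) = (12 + Y)/(1 + D) (P(Y, D) = (Y + 12)/(D + 1) = (12 + Y)/(1 + D))
r(a) = 6 - √(a + 8/(1 + a)) (r(a) = 6 - √(a + (12 - 4)/(1 + a)) = 6 - √(a + 8/(1 + a)))
-48349 + r(96) = -48349 + (6 - √((8 + 96*(1 + 96))/(1 + 96))) = -48349 + (6 - √((8 + 96*97)/97)) = -48349 + (6 - √((8 + 9312)/97)) = -48349 + (6 - √((1/97)*9320)) = -48349 + (6 - √(9320/97)) = -48349 + (6 - 2*√226010/97) = -48343 - 2*√226010/97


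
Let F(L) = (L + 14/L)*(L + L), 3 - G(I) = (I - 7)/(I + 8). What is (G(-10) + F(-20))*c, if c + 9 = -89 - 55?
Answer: -251685/2 ≈ -1.2584e+5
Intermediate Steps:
c = -153 (c = -9 + (-89 - 55) = -9 - 144 = -153)
G(I) = 3 - (-7 + I)/(8 + I) (G(I) = 3 - (I - 7)/(I + 8) = 3 - (-7 + I)/(8 + I))
F(L) = 2*L*(L + 14/L) (F(L) = (L + 14/L)*(2*L) = 2*L*(L + 14/L))
(G(-10) + F(-20))*c = ((31 + 2*(-10))/(8 - 10) + (28 + 2*(-20)**2))*(-153) = ((31 - 20)/(-2) + (28 + 2*400))*(-153) = (-1/2*11 + (28 + 800))*(-153) = (-11/2 + 828)*(-153) = (1645/2)*(-153) = -251685/2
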